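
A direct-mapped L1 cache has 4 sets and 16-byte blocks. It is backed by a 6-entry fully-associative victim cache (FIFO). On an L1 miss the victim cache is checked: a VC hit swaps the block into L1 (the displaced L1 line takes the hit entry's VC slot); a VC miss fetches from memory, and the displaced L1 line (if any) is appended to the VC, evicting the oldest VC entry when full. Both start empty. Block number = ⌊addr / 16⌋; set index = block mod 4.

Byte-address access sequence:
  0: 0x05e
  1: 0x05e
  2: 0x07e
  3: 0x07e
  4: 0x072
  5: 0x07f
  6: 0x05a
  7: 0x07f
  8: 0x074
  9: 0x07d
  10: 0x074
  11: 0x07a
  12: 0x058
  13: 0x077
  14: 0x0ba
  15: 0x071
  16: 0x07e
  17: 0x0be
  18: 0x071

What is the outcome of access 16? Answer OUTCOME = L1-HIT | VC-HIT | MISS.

0: 0x5e (blk 5, set 1) → MISS  vc=[]
1: 0x5e (blk 5, set 1) → L1-HIT  vc=[]
2: 0x7e (blk 7, set 3) → MISS  vc=[]
3: 0x7e (blk 7, set 3) → L1-HIT  vc=[]
4: 0x72 (blk 7, set 3) → L1-HIT  vc=[]
5: 0x7f (blk 7, set 3) → L1-HIT  vc=[]
6: 0x5a (blk 5, set 1) → L1-HIT  vc=[]
7: 0x7f (blk 7, set 3) → L1-HIT  vc=[]
8: 0x74 (blk 7, set 3) → L1-HIT  vc=[]
9: 0x7d (blk 7, set 3) → L1-HIT  vc=[]
10: 0x74 (blk 7, set 3) → L1-HIT  vc=[]
11: 0x7a (blk 7, set 3) → L1-HIT  vc=[]
12: 0x58 (blk 5, set 1) → L1-HIT  vc=[]
13: 0x77 (blk 7, set 3) → L1-HIT  vc=[]
14: 0xba (blk 11, set 3) → MISS  vc=[7]
15: 0x71 (blk 7, set 3) → VC-HIT  vc=[11]
16: 0x7e (blk 7, set 3) → L1-HIT  vc=[11]
17: 0xbe (blk 11, set 3) → VC-HIT  vc=[7]
18: 0x71 (blk 7, set 3) → VC-HIT  vc=[11]

OUTCOME = L1-HIT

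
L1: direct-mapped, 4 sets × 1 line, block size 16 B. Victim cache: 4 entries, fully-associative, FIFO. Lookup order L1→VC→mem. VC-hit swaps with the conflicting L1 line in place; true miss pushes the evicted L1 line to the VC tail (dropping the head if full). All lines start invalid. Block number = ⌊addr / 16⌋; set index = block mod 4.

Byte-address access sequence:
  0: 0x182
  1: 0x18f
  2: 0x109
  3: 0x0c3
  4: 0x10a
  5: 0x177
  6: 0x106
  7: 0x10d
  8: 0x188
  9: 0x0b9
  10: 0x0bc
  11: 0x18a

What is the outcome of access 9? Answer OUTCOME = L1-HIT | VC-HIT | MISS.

#0 0x182→b24/s0 MISS; vc=[]
#1 0x18f→b24/s0 L1-HIT; vc=[]
#2 0x109→b16/s0 MISS; vc=[24]
#3 0xc3→b12/s0 MISS; vc=[24,16]
#4 0x10a→b16/s0 VC-HIT; vc=[24,12]
#5 0x177→b23/s3 MISS; vc=[24,12]
#6 0x106→b16/s0 L1-HIT; vc=[24,12]
#7 0x10d→b16/s0 L1-HIT; vc=[24,12]
#8 0x188→b24/s0 VC-HIT; vc=[16,12]
#9 0xb9→b11/s3 MISS; vc=[16,12,23]
#10 0xbc→b11/s3 L1-HIT; vc=[16,12,23]
#11 0x18a→b24/s0 L1-HIT; vc=[16,12,23]

OUTCOME = MISS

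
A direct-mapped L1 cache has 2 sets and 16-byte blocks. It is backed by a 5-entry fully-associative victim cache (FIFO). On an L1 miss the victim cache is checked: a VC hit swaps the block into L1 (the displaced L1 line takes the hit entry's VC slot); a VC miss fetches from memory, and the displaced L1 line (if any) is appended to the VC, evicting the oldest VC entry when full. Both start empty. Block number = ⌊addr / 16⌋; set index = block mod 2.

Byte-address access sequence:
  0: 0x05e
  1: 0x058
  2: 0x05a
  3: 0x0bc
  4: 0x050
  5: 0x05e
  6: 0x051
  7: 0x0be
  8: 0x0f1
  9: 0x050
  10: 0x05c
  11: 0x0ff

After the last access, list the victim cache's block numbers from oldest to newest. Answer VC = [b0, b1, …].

VC = [5, 11]

#0 0x5e→b5/s1 MISS; vc=[]
#1 0x58→b5/s1 L1-HIT; vc=[]
#2 0x5a→b5/s1 L1-HIT; vc=[]
#3 0xbc→b11/s1 MISS; vc=[5]
#4 0x50→b5/s1 VC-HIT; vc=[11]
#5 0x5e→b5/s1 L1-HIT; vc=[11]
#6 0x51→b5/s1 L1-HIT; vc=[11]
#7 0xbe→b11/s1 VC-HIT; vc=[5]
#8 0xf1→b15/s1 MISS; vc=[5,11]
#9 0x50→b5/s1 VC-HIT; vc=[15,11]
#10 0x5c→b5/s1 L1-HIT; vc=[15,11]
#11 0xff→b15/s1 VC-HIT; vc=[5,11]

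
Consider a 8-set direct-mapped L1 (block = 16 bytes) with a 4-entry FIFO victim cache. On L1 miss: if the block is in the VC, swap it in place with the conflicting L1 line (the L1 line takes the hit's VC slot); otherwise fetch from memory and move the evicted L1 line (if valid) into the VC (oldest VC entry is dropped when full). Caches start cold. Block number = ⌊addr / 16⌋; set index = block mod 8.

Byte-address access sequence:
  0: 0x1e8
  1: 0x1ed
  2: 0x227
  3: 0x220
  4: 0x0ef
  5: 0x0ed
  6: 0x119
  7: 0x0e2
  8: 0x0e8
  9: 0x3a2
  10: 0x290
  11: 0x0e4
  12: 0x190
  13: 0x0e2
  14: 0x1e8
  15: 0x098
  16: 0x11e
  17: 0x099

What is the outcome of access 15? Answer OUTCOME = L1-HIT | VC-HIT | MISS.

0: 0x1e8 (blk 30, set 6) → MISS  vc=[]
1: 0x1ed (blk 30, set 6) → L1-HIT  vc=[]
2: 0x227 (blk 34, set 2) → MISS  vc=[]
3: 0x220 (blk 34, set 2) → L1-HIT  vc=[]
4: 0xef (blk 14, set 6) → MISS  vc=[30]
5: 0xed (blk 14, set 6) → L1-HIT  vc=[30]
6: 0x119 (blk 17, set 1) → MISS  vc=[30]
7: 0xe2 (blk 14, set 6) → L1-HIT  vc=[30]
8: 0xe8 (blk 14, set 6) → L1-HIT  vc=[30]
9: 0x3a2 (blk 58, set 2) → MISS  vc=[30, 34]
10: 0x290 (blk 41, set 1) → MISS  vc=[30, 34, 17]
11: 0xe4 (blk 14, set 6) → L1-HIT  vc=[30, 34, 17]
12: 0x190 (blk 25, set 1) → MISS  vc=[30, 34, 17, 41]
13: 0xe2 (blk 14, set 6) → L1-HIT  vc=[30, 34, 17, 41]
14: 0x1e8 (blk 30, set 6) → VC-HIT  vc=[14, 34, 17, 41]
15: 0x98 (blk 9, set 1) → MISS  vc=[34, 17, 41, 25]
16: 0x11e (blk 17, set 1) → VC-HIT  vc=[34, 9, 41, 25]
17: 0x99 (blk 9, set 1) → VC-HIT  vc=[34, 17, 41, 25]

OUTCOME = MISS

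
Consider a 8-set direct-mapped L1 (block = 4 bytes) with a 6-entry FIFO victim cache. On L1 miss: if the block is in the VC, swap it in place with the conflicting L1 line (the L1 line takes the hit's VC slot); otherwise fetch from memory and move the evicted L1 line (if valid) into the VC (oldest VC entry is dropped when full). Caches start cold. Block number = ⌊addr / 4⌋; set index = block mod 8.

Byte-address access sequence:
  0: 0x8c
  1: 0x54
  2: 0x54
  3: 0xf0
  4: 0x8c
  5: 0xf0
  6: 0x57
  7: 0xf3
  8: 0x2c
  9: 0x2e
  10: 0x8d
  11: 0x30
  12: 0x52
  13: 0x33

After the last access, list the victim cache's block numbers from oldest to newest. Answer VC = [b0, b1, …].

VC = [11, 60, 20]

0: 0x8c (blk 35, set 3) → MISS  vc=[]
1: 0x54 (blk 21, set 5) → MISS  vc=[]
2: 0x54 (blk 21, set 5) → L1-HIT  vc=[]
3: 0xf0 (blk 60, set 4) → MISS  vc=[]
4: 0x8c (blk 35, set 3) → L1-HIT  vc=[]
5: 0xf0 (blk 60, set 4) → L1-HIT  vc=[]
6: 0x57 (blk 21, set 5) → L1-HIT  vc=[]
7: 0xf3 (blk 60, set 4) → L1-HIT  vc=[]
8: 0x2c (blk 11, set 3) → MISS  vc=[35]
9: 0x2e (blk 11, set 3) → L1-HIT  vc=[35]
10: 0x8d (blk 35, set 3) → VC-HIT  vc=[11]
11: 0x30 (blk 12, set 4) → MISS  vc=[11, 60]
12: 0x52 (blk 20, set 4) → MISS  vc=[11, 60, 12]
13: 0x33 (blk 12, set 4) → VC-HIT  vc=[11, 60, 20]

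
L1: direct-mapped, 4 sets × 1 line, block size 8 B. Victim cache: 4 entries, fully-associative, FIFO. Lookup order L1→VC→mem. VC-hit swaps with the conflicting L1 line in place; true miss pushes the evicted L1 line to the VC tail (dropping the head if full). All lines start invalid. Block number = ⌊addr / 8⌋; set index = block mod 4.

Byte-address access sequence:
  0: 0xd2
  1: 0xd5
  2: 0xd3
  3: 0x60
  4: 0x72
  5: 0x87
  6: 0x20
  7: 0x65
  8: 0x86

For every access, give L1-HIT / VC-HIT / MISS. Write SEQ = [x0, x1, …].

SEQ = [MISS, L1-HIT, L1-HIT, MISS, MISS, MISS, MISS, VC-HIT, VC-HIT]

0: 0xd2 (blk 26, set 2) → MISS  vc=[]
1: 0xd5 (blk 26, set 2) → L1-HIT  vc=[]
2: 0xd3 (blk 26, set 2) → L1-HIT  vc=[]
3: 0x60 (blk 12, set 0) → MISS  vc=[]
4: 0x72 (blk 14, set 2) → MISS  vc=[26]
5: 0x87 (blk 16, set 0) → MISS  vc=[26, 12]
6: 0x20 (blk 4, set 0) → MISS  vc=[26, 12, 16]
7: 0x65 (blk 12, set 0) → VC-HIT  vc=[26, 4, 16]
8: 0x86 (blk 16, set 0) → VC-HIT  vc=[26, 4, 12]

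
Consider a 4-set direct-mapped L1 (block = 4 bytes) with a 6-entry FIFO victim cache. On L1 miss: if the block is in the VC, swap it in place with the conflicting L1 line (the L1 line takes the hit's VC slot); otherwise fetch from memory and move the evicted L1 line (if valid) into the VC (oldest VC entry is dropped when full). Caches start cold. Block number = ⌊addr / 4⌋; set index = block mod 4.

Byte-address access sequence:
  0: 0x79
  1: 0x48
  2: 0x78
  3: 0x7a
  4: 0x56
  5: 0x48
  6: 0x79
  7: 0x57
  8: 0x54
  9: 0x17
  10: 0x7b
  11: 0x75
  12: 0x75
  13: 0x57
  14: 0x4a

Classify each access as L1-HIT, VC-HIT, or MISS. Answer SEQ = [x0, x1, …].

SEQ = [MISS, MISS, VC-HIT, L1-HIT, MISS, VC-HIT, VC-HIT, L1-HIT, L1-HIT, MISS, L1-HIT, MISS, L1-HIT, VC-HIT, VC-HIT]

#0 0x79→b30/s2 MISS; vc=[]
#1 0x48→b18/s2 MISS; vc=[30]
#2 0x78→b30/s2 VC-HIT; vc=[18]
#3 0x7a→b30/s2 L1-HIT; vc=[18]
#4 0x56→b21/s1 MISS; vc=[18]
#5 0x48→b18/s2 VC-HIT; vc=[30]
#6 0x79→b30/s2 VC-HIT; vc=[18]
#7 0x57→b21/s1 L1-HIT; vc=[18]
#8 0x54→b21/s1 L1-HIT; vc=[18]
#9 0x17→b5/s1 MISS; vc=[18,21]
#10 0x7b→b30/s2 L1-HIT; vc=[18,21]
#11 0x75→b29/s1 MISS; vc=[18,21,5]
#12 0x75→b29/s1 L1-HIT; vc=[18,21,5]
#13 0x57→b21/s1 VC-HIT; vc=[18,29,5]
#14 0x4a→b18/s2 VC-HIT; vc=[30,29,5]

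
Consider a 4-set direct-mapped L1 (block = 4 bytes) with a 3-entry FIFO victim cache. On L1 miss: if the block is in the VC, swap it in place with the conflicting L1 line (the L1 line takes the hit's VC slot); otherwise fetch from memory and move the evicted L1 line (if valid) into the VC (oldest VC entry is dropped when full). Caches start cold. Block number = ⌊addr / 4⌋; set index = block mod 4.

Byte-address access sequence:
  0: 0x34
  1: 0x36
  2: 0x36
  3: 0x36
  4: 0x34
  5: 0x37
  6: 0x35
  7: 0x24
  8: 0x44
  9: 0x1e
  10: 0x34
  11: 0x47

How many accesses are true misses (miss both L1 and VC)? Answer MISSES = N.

0: 0x34 (blk 13, set 1) → MISS  vc=[]
1: 0x36 (blk 13, set 1) → L1-HIT  vc=[]
2: 0x36 (blk 13, set 1) → L1-HIT  vc=[]
3: 0x36 (blk 13, set 1) → L1-HIT  vc=[]
4: 0x34 (blk 13, set 1) → L1-HIT  vc=[]
5: 0x37 (blk 13, set 1) → L1-HIT  vc=[]
6: 0x35 (blk 13, set 1) → L1-HIT  vc=[]
7: 0x24 (blk 9, set 1) → MISS  vc=[13]
8: 0x44 (blk 17, set 1) → MISS  vc=[13, 9]
9: 0x1e (blk 7, set 3) → MISS  vc=[13, 9]
10: 0x34 (blk 13, set 1) → VC-HIT  vc=[17, 9]
11: 0x47 (blk 17, set 1) → VC-HIT  vc=[13, 9]

MISSES = 4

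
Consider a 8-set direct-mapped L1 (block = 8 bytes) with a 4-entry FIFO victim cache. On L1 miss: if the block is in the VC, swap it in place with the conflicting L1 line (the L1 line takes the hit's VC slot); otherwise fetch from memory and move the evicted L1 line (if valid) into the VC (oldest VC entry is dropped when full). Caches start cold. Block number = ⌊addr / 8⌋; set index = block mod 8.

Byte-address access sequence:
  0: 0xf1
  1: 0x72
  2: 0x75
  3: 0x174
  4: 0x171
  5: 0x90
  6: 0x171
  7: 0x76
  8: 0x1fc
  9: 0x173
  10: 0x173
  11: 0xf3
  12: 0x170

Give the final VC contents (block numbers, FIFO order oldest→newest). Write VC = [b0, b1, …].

#0 0xf1→b30/s6 MISS; vc=[]
#1 0x72→b14/s6 MISS; vc=[30]
#2 0x75→b14/s6 L1-HIT; vc=[30]
#3 0x174→b46/s6 MISS; vc=[30,14]
#4 0x171→b46/s6 L1-HIT; vc=[30,14]
#5 0x90→b18/s2 MISS; vc=[30,14]
#6 0x171→b46/s6 L1-HIT; vc=[30,14]
#7 0x76→b14/s6 VC-HIT; vc=[30,46]
#8 0x1fc→b63/s7 MISS; vc=[30,46]
#9 0x173→b46/s6 VC-HIT; vc=[30,14]
#10 0x173→b46/s6 L1-HIT; vc=[30,14]
#11 0xf3→b30/s6 VC-HIT; vc=[46,14]
#12 0x170→b46/s6 VC-HIT; vc=[30,14]

VC = [30, 14]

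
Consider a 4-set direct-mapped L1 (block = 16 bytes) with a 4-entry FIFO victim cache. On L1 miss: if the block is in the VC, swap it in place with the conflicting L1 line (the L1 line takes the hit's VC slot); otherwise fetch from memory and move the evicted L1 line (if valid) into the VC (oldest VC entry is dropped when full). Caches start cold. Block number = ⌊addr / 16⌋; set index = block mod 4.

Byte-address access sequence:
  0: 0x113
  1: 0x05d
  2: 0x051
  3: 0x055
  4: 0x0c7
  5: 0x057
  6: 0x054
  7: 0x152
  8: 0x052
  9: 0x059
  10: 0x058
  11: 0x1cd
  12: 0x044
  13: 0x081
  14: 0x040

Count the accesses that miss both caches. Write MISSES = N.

MISSES = 7

0: 0x113 (blk 17, set 1) → MISS  vc=[]
1: 0x5d (blk 5, set 1) → MISS  vc=[17]
2: 0x51 (blk 5, set 1) → L1-HIT  vc=[17]
3: 0x55 (blk 5, set 1) → L1-HIT  vc=[17]
4: 0xc7 (blk 12, set 0) → MISS  vc=[17]
5: 0x57 (blk 5, set 1) → L1-HIT  vc=[17]
6: 0x54 (blk 5, set 1) → L1-HIT  vc=[17]
7: 0x152 (blk 21, set 1) → MISS  vc=[17, 5]
8: 0x52 (blk 5, set 1) → VC-HIT  vc=[17, 21]
9: 0x59 (blk 5, set 1) → L1-HIT  vc=[17, 21]
10: 0x58 (blk 5, set 1) → L1-HIT  vc=[17, 21]
11: 0x1cd (blk 28, set 0) → MISS  vc=[17, 21, 12]
12: 0x44 (blk 4, set 0) → MISS  vc=[17, 21, 12, 28]
13: 0x81 (blk 8, set 0) → MISS  vc=[21, 12, 28, 4]
14: 0x40 (blk 4, set 0) → VC-HIT  vc=[21, 12, 28, 8]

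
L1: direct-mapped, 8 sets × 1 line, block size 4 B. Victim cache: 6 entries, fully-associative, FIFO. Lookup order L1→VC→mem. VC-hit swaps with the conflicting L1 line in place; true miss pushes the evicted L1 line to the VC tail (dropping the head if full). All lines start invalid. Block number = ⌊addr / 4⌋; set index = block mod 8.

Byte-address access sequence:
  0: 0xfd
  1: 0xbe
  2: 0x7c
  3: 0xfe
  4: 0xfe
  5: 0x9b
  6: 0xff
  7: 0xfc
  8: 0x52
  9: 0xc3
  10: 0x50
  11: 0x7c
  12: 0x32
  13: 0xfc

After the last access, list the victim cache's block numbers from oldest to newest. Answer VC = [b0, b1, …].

#0 0xfd→b63/s7 MISS; vc=[]
#1 0xbe→b47/s7 MISS; vc=[63]
#2 0x7c→b31/s7 MISS; vc=[63,47]
#3 0xfe→b63/s7 VC-HIT; vc=[31,47]
#4 0xfe→b63/s7 L1-HIT; vc=[31,47]
#5 0x9b→b38/s6 MISS; vc=[31,47]
#6 0xff→b63/s7 L1-HIT; vc=[31,47]
#7 0xfc→b63/s7 L1-HIT; vc=[31,47]
#8 0x52→b20/s4 MISS; vc=[31,47]
#9 0xc3→b48/s0 MISS; vc=[31,47]
#10 0x50→b20/s4 L1-HIT; vc=[31,47]
#11 0x7c→b31/s7 VC-HIT; vc=[63,47]
#12 0x32→b12/s4 MISS; vc=[63,47,20]
#13 0xfc→b63/s7 VC-HIT; vc=[31,47,20]

VC = [31, 47, 20]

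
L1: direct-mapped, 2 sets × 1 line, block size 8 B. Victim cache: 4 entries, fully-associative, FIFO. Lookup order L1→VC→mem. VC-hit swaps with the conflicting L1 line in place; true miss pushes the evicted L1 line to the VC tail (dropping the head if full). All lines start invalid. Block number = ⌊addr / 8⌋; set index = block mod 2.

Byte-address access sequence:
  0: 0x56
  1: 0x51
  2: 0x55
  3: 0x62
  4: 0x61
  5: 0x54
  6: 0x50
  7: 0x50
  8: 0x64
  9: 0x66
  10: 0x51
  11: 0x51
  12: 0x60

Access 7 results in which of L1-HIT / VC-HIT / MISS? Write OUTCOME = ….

#0 0x56→b10/s0 MISS; vc=[]
#1 0x51→b10/s0 L1-HIT; vc=[]
#2 0x55→b10/s0 L1-HIT; vc=[]
#3 0x62→b12/s0 MISS; vc=[10]
#4 0x61→b12/s0 L1-HIT; vc=[10]
#5 0x54→b10/s0 VC-HIT; vc=[12]
#6 0x50→b10/s0 L1-HIT; vc=[12]
#7 0x50→b10/s0 L1-HIT; vc=[12]
#8 0x64→b12/s0 VC-HIT; vc=[10]
#9 0x66→b12/s0 L1-HIT; vc=[10]
#10 0x51→b10/s0 VC-HIT; vc=[12]
#11 0x51→b10/s0 L1-HIT; vc=[12]
#12 0x60→b12/s0 VC-HIT; vc=[10]

OUTCOME = L1-HIT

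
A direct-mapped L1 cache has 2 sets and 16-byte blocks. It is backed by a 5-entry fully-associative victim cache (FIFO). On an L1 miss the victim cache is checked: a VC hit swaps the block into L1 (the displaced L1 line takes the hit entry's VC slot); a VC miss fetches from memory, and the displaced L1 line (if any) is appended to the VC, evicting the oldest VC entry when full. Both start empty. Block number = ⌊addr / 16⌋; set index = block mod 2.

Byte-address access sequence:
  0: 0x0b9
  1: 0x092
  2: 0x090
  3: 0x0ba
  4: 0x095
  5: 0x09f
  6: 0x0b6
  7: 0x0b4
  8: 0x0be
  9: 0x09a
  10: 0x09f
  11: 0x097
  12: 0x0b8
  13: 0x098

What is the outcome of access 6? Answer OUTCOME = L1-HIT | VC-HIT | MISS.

#0 0xb9→b11/s1 MISS; vc=[]
#1 0x92→b9/s1 MISS; vc=[11]
#2 0x90→b9/s1 L1-HIT; vc=[11]
#3 0xba→b11/s1 VC-HIT; vc=[9]
#4 0x95→b9/s1 VC-HIT; vc=[11]
#5 0x9f→b9/s1 L1-HIT; vc=[11]
#6 0xb6→b11/s1 VC-HIT; vc=[9]
#7 0xb4→b11/s1 L1-HIT; vc=[9]
#8 0xbe→b11/s1 L1-HIT; vc=[9]
#9 0x9a→b9/s1 VC-HIT; vc=[11]
#10 0x9f→b9/s1 L1-HIT; vc=[11]
#11 0x97→b9/s1 L1-HIT; vc=[11]
#12 0xb8→b11/s1 VC-HIT; vc=[9]
#13 0x98→b9/s1 VC-HIT; vc=[11]

OUTCOME = VC-HIT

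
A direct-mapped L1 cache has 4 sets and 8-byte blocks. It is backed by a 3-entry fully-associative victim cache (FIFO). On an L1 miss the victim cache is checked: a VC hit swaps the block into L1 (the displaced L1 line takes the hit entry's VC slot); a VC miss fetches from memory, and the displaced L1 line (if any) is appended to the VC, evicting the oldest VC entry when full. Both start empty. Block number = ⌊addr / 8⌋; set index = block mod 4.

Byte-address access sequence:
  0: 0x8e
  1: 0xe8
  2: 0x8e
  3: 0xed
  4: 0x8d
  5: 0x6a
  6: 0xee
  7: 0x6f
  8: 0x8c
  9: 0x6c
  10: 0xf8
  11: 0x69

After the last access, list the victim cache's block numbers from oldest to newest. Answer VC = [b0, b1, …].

VC = [29, 17]

  [0] addr=0x8e blk=17 s=1: MISS | VC []
  [1] addr=0xe8 blk=29 s=1: MISS | VC [17]
  [2] addr=0x8e blk=17 s=1: VC-HIT | VC [29]
  [3] addr=0xed blk=29 s=1: VC-HIT | VC [17]
  [4] addr=0x8d blk=17 s=1: VC-HIT | VC [29]
  [5] addr=0x6a blk=13 s=1: MISS | VC [29, 17]
  [6] addr=0xee blk=29 s=1: VC-HIT | VC [13, 17]
  [7] addr=0x6f blk=13 s=1: VC-HIT | VC [29, 17]
  [8] addr=0x8c blk=17 s=1: VC-HIT | VC [29, 13]
  [9] addr=0x6c blk=13 s=1: VC-HIT | VC [29, 17]
  [10] addr=0xf8 blk=31 s=3: MISS | VC [29, 17]
  [11] addr=0x69 blk=13 s=1: L1-HIT | VC [29, 17]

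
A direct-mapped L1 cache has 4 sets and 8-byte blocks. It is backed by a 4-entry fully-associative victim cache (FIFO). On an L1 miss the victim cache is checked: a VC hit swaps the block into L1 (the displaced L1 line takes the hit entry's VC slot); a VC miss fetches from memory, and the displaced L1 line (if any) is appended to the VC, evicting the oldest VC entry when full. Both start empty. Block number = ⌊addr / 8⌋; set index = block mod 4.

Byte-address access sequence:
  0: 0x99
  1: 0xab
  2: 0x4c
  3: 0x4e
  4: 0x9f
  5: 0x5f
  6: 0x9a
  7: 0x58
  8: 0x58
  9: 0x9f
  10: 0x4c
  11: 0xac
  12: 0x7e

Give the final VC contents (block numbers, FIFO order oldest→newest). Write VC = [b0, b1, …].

#0 0x99→b19/s3 MISS; vc=[]
#1 0xab→b21/s1 MISS; vc=[]
#2 0x4c→b9/s1 MISS; vc=[21]
#3 0x4e→b9/s1 L1-HIT; vc=[21]
#4 0x9f→b19/s3 L1-HIT; vc=[21]
#5 0x5f→b11/s3 MISS; vc=[21,19]
#6 0x9a→b19/s3 VC-HIT; vc=[21,11]
#7 0x58→b11/s3 VC-HIT; vc=[21,19]
#8 0x58→b11/s3 L1-HIT; vc=[21,19]
#9 0x9f→b19/s3 VC-HIT; vc=[21,11]
#10 0x4c→b9/s1 L1-HIT; vc=[21,11]
#11 0xac→b21/s1 VC-HIT; vc=[9,11]
#12 0x7e→b15/s3 MISS; vc=[9,11,19]

VC = [9, 11, 19]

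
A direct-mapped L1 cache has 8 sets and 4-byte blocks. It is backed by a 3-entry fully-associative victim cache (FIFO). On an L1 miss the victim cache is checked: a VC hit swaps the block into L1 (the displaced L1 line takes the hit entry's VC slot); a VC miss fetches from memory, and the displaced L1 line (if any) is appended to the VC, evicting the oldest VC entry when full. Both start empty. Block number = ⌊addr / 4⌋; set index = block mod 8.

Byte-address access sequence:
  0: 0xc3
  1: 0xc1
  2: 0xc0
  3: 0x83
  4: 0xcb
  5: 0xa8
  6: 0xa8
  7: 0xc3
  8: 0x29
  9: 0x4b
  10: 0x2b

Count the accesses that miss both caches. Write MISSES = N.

#0 0xc3→b48/s0 MISS; vc=[]
#1 0xc1→b48/s0 L1-HIT; vc=[]
#2 0xc0→b48/s0 L1-HIT; vc=[]
#3 0x83→b32/s0 MISS; vc=[48]
#4 0xcb→b50/s2 MISS; vc=[48]
#5 0xa8→b42/s2 MISS; vc=[48,50]
#6 0xa8→b42/s2 L1-HIT; vc=[48,50]
#7 0xc3→b48/s0 VC-HIT; vc=[32,50]
#8 0x29→b10/s2 MISS; vc=[32,50,42]
#9 0x4b→b18/s2 MISS; vc=[50,42,10]
#10 0x2b→b10/s2 VC-HIT; vc=[50,42,18]

MISSES = 6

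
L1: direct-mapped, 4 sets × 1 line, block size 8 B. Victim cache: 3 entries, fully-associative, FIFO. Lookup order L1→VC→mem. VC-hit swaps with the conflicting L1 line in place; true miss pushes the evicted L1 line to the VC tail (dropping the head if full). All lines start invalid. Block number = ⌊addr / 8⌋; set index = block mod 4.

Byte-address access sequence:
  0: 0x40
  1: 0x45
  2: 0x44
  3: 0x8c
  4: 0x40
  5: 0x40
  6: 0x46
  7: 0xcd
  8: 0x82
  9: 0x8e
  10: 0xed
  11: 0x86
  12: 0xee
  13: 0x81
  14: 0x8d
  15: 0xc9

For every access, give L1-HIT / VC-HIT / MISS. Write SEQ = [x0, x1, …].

SEQ = [MISS, L1-HIT, L1-HIT, MISS, L1-HIT, L1-HIT, L1-HIT, MISS, MISS, VC-HIT, MISS, L1-HIT, L1-HIT, L1-HIT, VC-HIT, VC-HIT]

0: 0x40 (blk 8, set 0) → MISS  vc=[]
1: 0x45 (blk 8, set 0) → L1-HIT  vc=[]
2: 0x44 (blk 8, set 0) → L1-HIT  vc=[]
3: 0x8c (blk 17, set 1) → MISS  vc=[]
4: 0x40 (blk 8, set 0) → L1-HIT  vc=[]
5: 0x40 (blk 8, set 0) → L1-HIT  vc=[]
6: 0x46 (blk 8, set 0) → L1-HIT  vc=[]
7: 0xcd (blk 25, set 1) → MISS  vc=[17]
8: 0x82 (blk 16, set 0) → MISS  vc=[17, 8]
9: 0x8e (blk 17, set 1) → VC-HIT  vc=[25, 8]
10: 0xed (blk 29, set 1) → MISS  vc=[25, 8, 17]
11: 0x86 (blk 16, set 0) → L1-HIT  vc=[25, 8, 17]
12: 0xee (blk 29, set 1) → L1-HIT  vc=[25, 8, 17]
13: 0x81 (blk 16, set 0) → L1-HIT  vc=[25, 8, 17]
14: 0x8d (blk 17, set 1) → VC-HIT  vc=[25, 8, 29]
15: 0xc9 (blk 25, set 1) → VC-HIT  vc=[17, 8, 29]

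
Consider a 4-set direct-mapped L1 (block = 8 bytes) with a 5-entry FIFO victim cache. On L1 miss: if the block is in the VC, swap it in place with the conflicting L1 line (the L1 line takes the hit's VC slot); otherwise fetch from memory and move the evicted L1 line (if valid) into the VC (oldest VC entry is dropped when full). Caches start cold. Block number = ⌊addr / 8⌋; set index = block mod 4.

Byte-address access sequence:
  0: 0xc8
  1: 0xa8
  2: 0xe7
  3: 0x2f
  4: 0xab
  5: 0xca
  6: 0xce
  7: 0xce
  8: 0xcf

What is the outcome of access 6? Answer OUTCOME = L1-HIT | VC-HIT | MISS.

OUTCOME = L1-HIT

  [0] addr=0xc8 blk=25 s=1: MISS | VC []
  [1] addr=0xa8 blk=21 s=1: MISS | VC [25]
  [2] addr=0xe7 blk=28 s=0: MISS | VC [25]
  [3] addr=0x2f blk=5 s=1: MISS | VC [25, 21]
  [4] addr=0xab blk=21 s=1: VC-HIT | VC [25, 5]
  [5] addr=0xca blk=25 s=1: VC-HIT | VC [21, 5]
  [6] addr=0xce blk=25 s=1: L1-HIT | VC [21, 5]
  [7] addr=0xce blk=25 s=1: L1-HIT | VC [21, 5]
  [8] addr=0xcf blk=25 s=1: L1-HIT | VC [21, 5]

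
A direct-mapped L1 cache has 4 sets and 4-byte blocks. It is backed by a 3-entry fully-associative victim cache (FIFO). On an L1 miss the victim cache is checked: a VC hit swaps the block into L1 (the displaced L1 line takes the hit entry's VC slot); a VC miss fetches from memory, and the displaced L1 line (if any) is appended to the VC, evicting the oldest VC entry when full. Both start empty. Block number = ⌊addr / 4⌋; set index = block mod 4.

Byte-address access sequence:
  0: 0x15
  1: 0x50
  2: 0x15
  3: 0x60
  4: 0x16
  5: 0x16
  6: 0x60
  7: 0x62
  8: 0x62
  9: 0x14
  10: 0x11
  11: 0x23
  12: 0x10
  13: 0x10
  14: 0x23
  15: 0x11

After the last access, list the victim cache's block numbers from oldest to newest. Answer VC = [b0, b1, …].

VC = [20, 24, 8]

#0 0x15→b5/s1 MISS; vc=[]
#1 0x50→b20/s0 MISS; vc=[]
#2 0x15→b5/s1 L1-HIT; vc=[]
#3 0x60→b24/s0 MISS; vc=[20]
#4 0x16→b5/s1 L1-HIT; vc=[20]
#5 0x16→b5/s1 L1-HIT; vc=[20]
#6 0x60→b24/s0 L1-HIT; vc=[20]
#7 0x62→b24/s0 L1-HIT; vc=[20]
#8 0x62→b24/s0 L1-HIT; vc=[20]
#9 0x14→b5/s1 L1-HIT; vc=[20]
#10 0x11→b4/s0 MISS; vc=[20,24]
#11 0x23→b8/s0 MISS; vc=[20,24,4]
#12 0x10→b4/s0 VC-HIT; vc=[20,24,8]
#13 0x10→b4/s0 L1-HIT; vc=[20,24,8]
#14 0x23→b8/s0 VC-HIT; vc=[20,24,4]
#15 0x11→b4/s0 VC-HIT; vc=[20,24,8]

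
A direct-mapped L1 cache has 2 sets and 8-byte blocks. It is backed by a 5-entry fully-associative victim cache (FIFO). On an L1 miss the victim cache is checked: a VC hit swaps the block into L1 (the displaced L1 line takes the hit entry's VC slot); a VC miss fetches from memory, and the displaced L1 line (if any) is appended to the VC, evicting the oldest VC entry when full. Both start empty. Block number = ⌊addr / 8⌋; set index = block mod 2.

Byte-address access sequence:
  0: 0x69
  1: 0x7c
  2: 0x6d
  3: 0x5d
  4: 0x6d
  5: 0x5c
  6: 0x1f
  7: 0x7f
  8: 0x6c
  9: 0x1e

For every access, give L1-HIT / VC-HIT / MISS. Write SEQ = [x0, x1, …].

  [0] addr=0x69 blk=13 s=1: MISS | VC []
  [1] addr=0x7c blk=15 s=1: MISS | VC [13]
  [2] addr=0x6d blk=13 s=1: VC-HIT | VC [15]
  [3] addr=0x5d blk=11 s=1: MISS | VC [15, 13]
  [4] addr=0x6d blk=13 s=1: VC-HIT | VC [15, 11]
  [5] addr=0x5c blk=11 s=1: VC-HIT | VC [15, 13]
  [6] addr=0x1f blk=3 s=1: MISS | VC [15, 13, 11]
  [7] addr=0x7f blk=15 s=1: VC-HIT | VC [3, 13, 11]
  [8] addr=0x6c blk=13 s=1: VC-HIT | VC [3, 15, 11]
  [9] addr=0x1e blk=3 s=1: VC-HIT | VC [13, 15, 11]

SEQ = [MISS, MISS, VC-HIT, MISS, VC-HIT, VC-HIT, MISS, VC-HIT, VC-HIT, VC-HIT]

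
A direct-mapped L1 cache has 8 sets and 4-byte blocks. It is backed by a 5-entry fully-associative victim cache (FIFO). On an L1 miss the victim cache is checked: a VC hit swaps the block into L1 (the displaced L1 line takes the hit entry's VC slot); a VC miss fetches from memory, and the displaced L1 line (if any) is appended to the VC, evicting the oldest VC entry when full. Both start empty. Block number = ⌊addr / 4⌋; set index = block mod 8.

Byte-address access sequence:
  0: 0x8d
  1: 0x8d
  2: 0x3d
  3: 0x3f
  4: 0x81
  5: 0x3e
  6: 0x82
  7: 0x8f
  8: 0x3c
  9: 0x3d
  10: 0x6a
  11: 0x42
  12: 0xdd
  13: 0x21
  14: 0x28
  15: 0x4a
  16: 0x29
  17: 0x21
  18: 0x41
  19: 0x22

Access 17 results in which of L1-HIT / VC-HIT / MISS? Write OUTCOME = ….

OUTCOME = L1-HIT

0: 0x8d (blk 35, set 3) → MISS  vc=[]
1: 0x8d (blk 35, set 3) → L1-HIT  vc=[]
2: 0x3d (blk 15, set 7) → MISS  vc=[]
3: 0x3f (blk 15, set 7) → L1-HIT  vc=[]
4: 0x81 (blk 32, set 0) → MISS  vc=[]
5: 0x3e (blk 15, set 7) → L1-HIT  vc=[]
6: 0x82 (blk 32, set 0) → L1-HIT  vc=[]
7: 0x8f (blk 35, set 3) → L1-HIT  vc=[]
8: 0x3c (blk 15, set 7) → L1-HIT  vc=[]
9: 0x3d (blk 15, set 7) → L1-HIT  vc=[]
10: 0x6a (blk 26, set 2) → MISS  vc=[]
11: 0x42 (blk 16, set 0) → MISS  vc=[32]
12: 0xdd (blk 55, set 7) → MISS  vc=[32, 15]
13: 0x21 (blk 8, set 0) → MISS  vc=[32, 15, 16]
14: 0x28 (blk 10, set 2) → MISS  vc=[32, 15, 16, 26]
15: 0x4a (blk 18, set 2) → MISS  vc=[32, 15, 16, 26, 10]
16: 0x29 (blk 10, set 2) → VC-HIT  vc=[32, 15, 16, 26, 18]
17: 0x21 (blk 8, set 0) → L1-HIT  vc=[32, 15, 16, 26, 18]
18: 0x41 (blk 16, set 0) → VC-HIT  vc=[32, 15, 8, 26, 18]
19: 0x22 (blk 8, set 0) → VC-HIT  vc=[32, 15, 16, 26, 18]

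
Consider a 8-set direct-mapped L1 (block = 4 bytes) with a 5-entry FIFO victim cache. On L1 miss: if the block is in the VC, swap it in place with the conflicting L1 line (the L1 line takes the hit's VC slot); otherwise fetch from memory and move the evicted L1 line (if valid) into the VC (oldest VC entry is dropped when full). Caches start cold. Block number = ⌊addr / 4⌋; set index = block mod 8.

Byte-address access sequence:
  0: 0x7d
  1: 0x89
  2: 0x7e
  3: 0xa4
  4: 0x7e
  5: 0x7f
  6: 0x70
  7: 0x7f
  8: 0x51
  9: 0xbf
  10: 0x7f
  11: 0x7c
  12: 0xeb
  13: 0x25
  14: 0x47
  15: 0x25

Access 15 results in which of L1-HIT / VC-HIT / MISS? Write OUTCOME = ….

  [0] addr=0x7d blk=31 s=7: MISS | VC []
  [1] addr=0x89 blk=34 s=2: MISS | VC []
  [2] addr=0x7e blk=31 s=7: L1-HIT | VC []
  [3] addr=0xa4 blk=41 s=1: MISS | VC []
  [4] addr=0x7e blk=31 s=7: L1-HIT | VC []
  [5] addr=0x7f blk=31 s=7: L1-HIT | VC []
  [6] addr=0x70 blk=28 s=4: MISS | VC []
  [7] addr=0x7f blk=31 s=7: L1-HIT | VC []
  [8] addr=0x51 blk=20 s=4: MISS | VC [28]
  [9] addr=0xbf blk=47 s=7: MISS | VC [28, 31]
  [10] addr=0x7f blk=31 s=7: VC-HIT | VC [28, 47]
  [11] addr=0x7c blk=31 s=7: L1-HIT | VC [28, 47]
  [12] addr=0xeb blk=58 s=2: MISS | VC [28, 47, 34]
  [13] addr=0x25 blk=9 s=1: MISS | VC [28, 47, 34, 41]
  [14] addr=0x47 blk=17 s=1: MISS | VC [28, 47, 34, 41, 9]
  [15] addr=0x25 blk=9 s=1: VC-HIT | VC [28, 47, 34, 41, 17]

OUTCOME = VC-HIT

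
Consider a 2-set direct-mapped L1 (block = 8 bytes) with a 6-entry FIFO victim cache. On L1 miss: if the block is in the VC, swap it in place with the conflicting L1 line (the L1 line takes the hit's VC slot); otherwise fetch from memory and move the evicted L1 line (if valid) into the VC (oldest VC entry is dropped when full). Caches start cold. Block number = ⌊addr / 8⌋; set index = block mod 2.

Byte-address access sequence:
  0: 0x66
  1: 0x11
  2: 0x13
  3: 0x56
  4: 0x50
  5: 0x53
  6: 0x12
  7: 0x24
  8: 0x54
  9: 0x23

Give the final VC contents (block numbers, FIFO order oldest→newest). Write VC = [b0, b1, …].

VC = [12, 10, 2]

0: 0x66 (blk 12, set 0) → MISS  vc=[]
1: 0x11 (blk 2, set 0) → MISS  vc=[12]
2: 0x13 (blk 2, set 0) → L1-HIT  vc=[12]
3: 0x56 (blk 10, set 0) → MISS  vc=[12, 2]
4: 0x50 (blk 10, set 0) → L1-HIT  vc=[12, 2]
5: 0x53 (blk 10, set 0) → L1-HIT  vc=[12, 2]
6: 0x12 (blk 2, set 0) → VC-HIT  vc=[12, 10]
7: 0x24 (blk 4, set 0) → MISS  vc=[12, 10, 2]
8: 0x54 (blk 10, set 0) → VC-HIT  vc=[12, 4, 2]
9: 0x23 (blk 4, set 0) → VC-HIT  vc=[12, 10, 2]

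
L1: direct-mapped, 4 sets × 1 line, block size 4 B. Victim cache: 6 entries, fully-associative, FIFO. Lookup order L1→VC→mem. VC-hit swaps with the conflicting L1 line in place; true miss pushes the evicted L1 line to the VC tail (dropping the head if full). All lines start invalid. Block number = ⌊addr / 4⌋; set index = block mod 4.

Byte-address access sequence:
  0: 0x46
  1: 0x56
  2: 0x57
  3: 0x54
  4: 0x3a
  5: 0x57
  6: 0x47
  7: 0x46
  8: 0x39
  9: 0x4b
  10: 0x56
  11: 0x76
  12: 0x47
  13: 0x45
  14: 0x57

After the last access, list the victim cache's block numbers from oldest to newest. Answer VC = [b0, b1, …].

VC = [29, 14, 17]

  [0] addr=0x46 blk=17 s=1: MISS | VC []
  [1] addr=0x56 blk=21 s=1: MISS | VC [17]
  [2] addr=0x57 blk=21 s=1: L1-HIT | VC [17]
  [3] addr=0x54 blk=21 s=1: L1-HIT | VC [17]
  [4] addr=0x3a blk=14 s=2: MISS | VC [17]
  [5] addr=0x57 blk=21 s=1: L1-HIT | VC [17]
  [6] addr=0x47 blk=17 s=1: VC-HIT | VC [21]
  [7] addr=0x46 blk=17 s=1: L1-HIT | VC [21]
  [8] addr=0x39 blk=14 s=2: L1-HIT | VC [21]
  [9] addr=0x4b blk=18 s=2: MISS | VC [21, 14]
  [10] addr=0x56 blk=21 s=1: VC-HIT | VC [17, 14]
  [11] addr=0x76 blk=29 s=1: MISS | VC [17, 14, 21]
  [12] addr=0x47 blk=17 s=1: VC-HIT | VC [29, 14, 21]
  [13] addr=0x45 blk=17 s=1: L1-HIT | VC [29, 14, 21]
  [14] addr=0x57 blk=21 s=1: VC-HIT | VC [29, 14, 17]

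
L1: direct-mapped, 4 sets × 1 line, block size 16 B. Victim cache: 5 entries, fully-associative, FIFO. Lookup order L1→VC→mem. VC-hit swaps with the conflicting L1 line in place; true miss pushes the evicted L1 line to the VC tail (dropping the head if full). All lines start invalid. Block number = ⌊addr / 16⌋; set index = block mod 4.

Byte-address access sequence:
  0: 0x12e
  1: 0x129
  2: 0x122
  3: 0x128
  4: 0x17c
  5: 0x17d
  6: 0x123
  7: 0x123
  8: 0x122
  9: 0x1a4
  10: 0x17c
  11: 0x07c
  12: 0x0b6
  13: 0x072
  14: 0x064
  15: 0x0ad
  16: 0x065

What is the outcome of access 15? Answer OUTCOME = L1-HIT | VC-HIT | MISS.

0: 0x12e (blk 18, set 2) → MISS  vc=[]
1: 0x129 (blk 18, set 2) → L1-HIT  vc=[]
2: 0x122 (blk 18, set 2) → L1-HIT  vc=[]
3: 0x128 (blk 18, set 2) → L1-HIT  vc=[]
4: 0x17c (blk 23, set 3) → MISS  vc=[]
5: 0x17d (blk 23, set 3) → L1-HIT  vc=[]
6: 0x123 (blk 18, set 2) → L1-HIT  vc=[]
7: 0x123 (blk 18, set 2) → L1-HIT  vc=[]
8: 0x122 (blk 18, set 2) → L1-HIT  vc=[]
9: 0x1a4 (blk 26, set 2) → MISS  vc=[18]
10: 0x17c (blk 23, set 3) → L1-HIT  vc=[18]
11: 0x7c (blk 7, set 3) → MISS  vc=[18, 23]
12: 0xb6 (blk 11, set 3) → MISS  vc=[18, 23, 7]
13: 0x72 (blk 7, set 3) → VC-HIT  vc=[18, 23, 11]
14: 0x64 (blk 6, set 2) → MISS  vc=[18, 23, 11, 26]
15: 0xad (blk 10, set 2) → MISS  vc=[18, 23, 11, 26, 6]
16: 0x65 (blk 6, set 2) → VC-HIT  vc=[18, 23, 11, 26, 10]

OUTCOME = MISS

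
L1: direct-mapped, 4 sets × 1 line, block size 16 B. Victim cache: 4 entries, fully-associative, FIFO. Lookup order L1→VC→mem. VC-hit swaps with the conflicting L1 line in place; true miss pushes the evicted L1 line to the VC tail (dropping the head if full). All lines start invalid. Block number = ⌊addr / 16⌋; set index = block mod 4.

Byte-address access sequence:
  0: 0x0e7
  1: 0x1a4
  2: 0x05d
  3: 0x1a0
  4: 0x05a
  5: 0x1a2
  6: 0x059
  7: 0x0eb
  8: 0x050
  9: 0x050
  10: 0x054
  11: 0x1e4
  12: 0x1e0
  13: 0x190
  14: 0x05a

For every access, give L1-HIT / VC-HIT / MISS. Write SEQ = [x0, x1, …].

SEQ = [MISS, MISS, MISS, L1-HIT, L1-HIT, L1-HIT, L1-HIT, VC-HIT, L1-HIT, L1-HIT, L1-HIT, MISS, L1-HIT, MISS, VC-HIT]

#0 0xe7→b14/s2 MISS; vc=[]
#1 0x1a4→b26/s2 MISS; vc=[14]
#2 0x5d→b5/s1 MISS; vc=[14]
#3 0x1a0→b26/s2 L1-HIT; vc=[14]
#4 0x5a→b5/s1 L1-HIT; vc=[14]
#5 0x1a2→b26/s2 L1-HIT; vc=[14]
#6 0x59→b5/s1 L1-HIT; vc=[14]
#7 0xeb→b14/s2 VC-HIT; vc=[26]
#8 0x50→b5/s1 L1-HIT; vc=[26]
#9 0x50→b5/s1 L1-HIT; vc=[26]
#10 0x54→b5/s1 L1-HIT; vc=[26]
#11 0x1e4→b30/s2 MISS; vc=[26,14]
#12 0x1e0→b30/s2 L1-HIT; vc=[26,14]
#13 0x190→b25/s1 MISS; vc=[26,14,5]
#14 0x5a→b5/s1 VC-HIT; vc=[26,14,25]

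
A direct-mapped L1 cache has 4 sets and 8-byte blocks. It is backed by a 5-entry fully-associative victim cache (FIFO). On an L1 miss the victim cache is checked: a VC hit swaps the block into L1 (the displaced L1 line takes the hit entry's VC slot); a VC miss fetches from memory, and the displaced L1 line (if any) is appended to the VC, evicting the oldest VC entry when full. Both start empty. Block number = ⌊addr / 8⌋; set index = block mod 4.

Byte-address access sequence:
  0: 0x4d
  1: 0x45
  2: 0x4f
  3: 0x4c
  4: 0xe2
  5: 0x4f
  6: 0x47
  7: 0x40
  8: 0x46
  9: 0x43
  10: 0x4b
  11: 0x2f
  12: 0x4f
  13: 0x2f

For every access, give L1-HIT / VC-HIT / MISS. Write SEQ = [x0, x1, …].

0: 0x4d (blk 9, set 1) → MISS  vc=[]
1: 0x45 (blk 8, set 0) → MISS  vc=[]
2: 0x4f (blk 9, set 1) → L1-HIT  vc=[]
3: 0x4c (blk 9, set 1) → L1-HIT  vc=[]
4: 0xe2 (blk 28, set 0) → MISS  vc=[8]
5: 0x4f (blk 9, set 1) → L1-HIT  vc=[8]
6: 0x47 (blk 8, set 0) → VC-HIT  vc=[28]
7: 0x40 (blk 8, set 0) → L1-HIT  vc=[28]
8: 0x46 (blk 8, set 0) → L1-HIT  vc=[28]
9: 0x43 (blk 8, set 0) → L1-HIT  vc=[28]
10: 0x4b (blk 9, set 1) → L1-HIT  vc=[28]
11: 0x2f (blk 5, set 1) → MISS  vc=[28, 9]
12: 0x4f (blk 9, set 1) → VC-HIT  vc=[28, 5]
13: 0x2f (blk 5, set 1) → VC-HIT  vc=[28, 9]

SEQ = [MISS, MISS, L1-HIT, L1-HIT, MISS, L1-HIT, VC-HIT, L1-HIT, L1-HIT, L1-HIT, L1-HIT, MISS, VC-HIT, VC-HIT]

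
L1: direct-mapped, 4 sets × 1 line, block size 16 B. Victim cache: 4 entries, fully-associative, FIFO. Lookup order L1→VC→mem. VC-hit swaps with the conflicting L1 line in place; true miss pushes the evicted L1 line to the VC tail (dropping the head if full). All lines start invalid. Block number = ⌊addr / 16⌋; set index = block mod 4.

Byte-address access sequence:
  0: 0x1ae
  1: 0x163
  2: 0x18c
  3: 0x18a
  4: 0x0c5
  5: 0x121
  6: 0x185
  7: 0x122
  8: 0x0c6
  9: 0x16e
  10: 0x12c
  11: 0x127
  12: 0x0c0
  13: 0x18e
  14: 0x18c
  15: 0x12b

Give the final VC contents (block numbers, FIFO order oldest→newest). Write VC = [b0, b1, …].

  [0] addr=0x1ae blk=26 s=2: MISS | VC []
  [1] addr=0x163 blk=22 s=2: MISS | VC [26]
  [2] addr=0x18c blk=24 s=0: MISS | VC [26]
  [3] addr=0x18a blk=24 s=0: L1-HIT | VC [26]
  [4] addr=0xc5 blk=12 s=0: MISS | VC [26, 24]
  [5] addr=0x121 blk=18 s=2: MISS | VC [26, 24, 22]
  [6] addr=0x185 blk=24 s=0: VC-HIT | VC [26, 12, 22]
  [7] addr=0x122 blk=18 s=2: L1-HIT | VC [26, 12, 22]
  [8] addr=0xc6 blk=12 s=0: VC-HIT | VC [26, 24, 22]
  [9] addr=0x16e blk=22 s=2: VC-HIT | VC [26, 24, 18]
  [10] addr=0x12c blk=18 s=2: VC-HIT | VC [26, 24, 22]
  [11] addr=0x127 blk=18 s=2: L1-HIT | VC [26, 24, 22]
  [12] addr=0xc0 blk=12 s=0: L1-HIT | VC [26, 24, 22]
  [13] addr=0x18e blk=24 s=0: VC-HIT | VC [26, 12, 22]
  [14] addr=0x18c blk=24 s=0: L1-HIT | VC [26, 12, 22]
  [15] addr=0x12b blk=18 s=2: L1-HIT | VC [26, 12, 22]

VC = [26, 12, 22]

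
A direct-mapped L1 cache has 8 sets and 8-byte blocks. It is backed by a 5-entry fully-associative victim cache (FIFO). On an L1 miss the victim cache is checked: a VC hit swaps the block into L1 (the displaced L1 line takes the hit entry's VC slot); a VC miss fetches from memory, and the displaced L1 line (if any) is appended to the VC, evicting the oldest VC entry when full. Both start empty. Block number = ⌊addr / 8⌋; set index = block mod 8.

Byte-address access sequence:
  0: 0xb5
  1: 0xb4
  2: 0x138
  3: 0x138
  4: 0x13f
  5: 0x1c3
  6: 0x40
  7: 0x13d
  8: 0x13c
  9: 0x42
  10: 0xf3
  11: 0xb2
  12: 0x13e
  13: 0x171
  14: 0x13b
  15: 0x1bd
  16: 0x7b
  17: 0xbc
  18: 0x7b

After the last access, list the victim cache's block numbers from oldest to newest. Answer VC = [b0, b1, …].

VC = [30, 22, 39, 55, 23]

  [0] addr=0xb5 blk=22 s=6: MISS | VC []
  [1] addr=0xb4 blk=22 s=6: L1-HIT | VC []
  [2] addr=0x138 blk=39 s=7: MISS | VC []
  [3] addr=0x138 blk=39 s=7: L1-HIT | VC []
  [4] addr=0x13f blk=39 s=7: L1-HIT | VC []
  [5] addr=0x1c3 blk=56 s=0: MISS | VC []
  [6] addr=0x40 blk=8 s=0: MISS | VC [56]
  [7] addr=0x13d blk=39 s=7: L1-HIT | VC [56]
  [8] addr=0x13c blk=39 s=7: L1-HIT | VC [56]
  [9] addr=0x42 blk=8 s=0: L1-HIT | VC [56]
  [10] addr=0xf3 blk=30 s=6: MISS | VC [56, 22]
  [11] addr=0xb2 blk=22 s=6: VC-HIT | VC [56, 30]
  [12] addr=0x13e blk=39 s=7: L1-HIT | VC [56, 30]
  [13] addr=0x171 blk=46 s=6: MISS | VC [56, 30, 22]
  [14] addr=0x13b blk=39 s=7: L1-HIT | VC [56, 30, 22]
  [15] addr=0x1bd blk=55 s=7: MISS | VC [56, 30, 22, 39]
  [16] addr=0x7b blk=15 s=7: MISS | VC [56, 30, 22, 39, 55]
  [17] addr=0xbc blk=23 s=7: MISS | VC [30, 22, 39, 55, 15]
  [18] addr=0x7b blk=15 s=7: VC-HIT | VC [30, 22, 39, 55, 23]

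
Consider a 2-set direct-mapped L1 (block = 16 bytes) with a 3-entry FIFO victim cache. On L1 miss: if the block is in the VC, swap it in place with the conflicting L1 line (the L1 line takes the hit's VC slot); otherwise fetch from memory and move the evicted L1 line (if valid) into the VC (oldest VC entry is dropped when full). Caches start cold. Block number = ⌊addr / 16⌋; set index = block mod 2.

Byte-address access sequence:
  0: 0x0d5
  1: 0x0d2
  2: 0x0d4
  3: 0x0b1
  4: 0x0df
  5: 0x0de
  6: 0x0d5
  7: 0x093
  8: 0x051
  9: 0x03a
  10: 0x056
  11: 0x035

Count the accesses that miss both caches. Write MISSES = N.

#0 0xd5→b13/s1 MISS; vc=[]
#1 0xd2→b13/s1 L1-HIT; vc=[]
#2 0xd4→b13/s1 L1-HIT; vc=[]
#3 0xb1→b11/s1 MISS; vc=[13]
#4 0xdf→b13/s1 VC-HIT; vc=[11]
#5 0xde→b13/s1 L1-HIT; vc=[11]
#6 0xd5→b13/s1 L1-HIT; vc=[11]
#7 0x93→b9/s1 MISS; vc=[11,13]
#8 0x51→b5/s1 MISS; vc=[11,13,9]
#9 0x3a→b3/s1 MISS; vc=[13,9,5]
#10 0x56→b5/s1 VC-HIT; vc=[13,9,3]
#11 0x35→b3/s1 VC-HIT; vc=[13,9,5]

MISSES = 5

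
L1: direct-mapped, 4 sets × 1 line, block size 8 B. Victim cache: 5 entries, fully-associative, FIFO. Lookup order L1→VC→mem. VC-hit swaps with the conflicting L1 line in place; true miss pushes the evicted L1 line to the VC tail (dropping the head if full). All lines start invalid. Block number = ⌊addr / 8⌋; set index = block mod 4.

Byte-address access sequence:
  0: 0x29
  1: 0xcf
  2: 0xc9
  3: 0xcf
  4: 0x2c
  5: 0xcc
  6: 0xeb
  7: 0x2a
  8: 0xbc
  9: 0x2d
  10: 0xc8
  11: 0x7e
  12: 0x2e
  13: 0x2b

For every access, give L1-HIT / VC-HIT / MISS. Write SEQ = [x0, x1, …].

SEQ = [MISS, MISS, L1-HIT, L1-HIT, VC-HIT, VC-HIT, MISS, VC-HIT, MISS, L1-HIT, VC-HIT, MISS, VC-HIT, L1-HIT]

  [0] addr=0x29 blk=5 s=1: MISS | VC []
  [1] addr=0xcf blk=25 s=1: MISS | VC [5]
  [2] addr=0xc9 blk=25 s=1: L1-HIT | VC [5]
  [3] addr=0xcf blk=25 s=1: L1-HIT | VC [5]
  [4] addr=0x2c blk=5 s=1: VC-HIT | VC [25]
  [5] addr=0xcc blk=25 s=1: VC-HIT | VC [5]
  [6] addr=0xeb blk=29 s=1: MISS | VC [5, 25]
  [7] addr=0x2a blk=5 s=1: VC-HIT | VC [29, 25]
  [8] addr=0xbc blk=23 s=3: MISS | VC [29, 25]
  [9] addr=0x2d blk=5 s=1: L1-HIT | VC [29, 25]
  [10] addr=0xc8 blk=25 s=1: VC-HIT | VC [29, 5]
  [11] addr=0x7e blk=15 s=3: MISS | VC [29, 5, 23]
  [12] addr=0x2e blk=5 s=1: VC-HIT | VC [29, 25, 23]
  [13] addr=0x2b blk=5 s=1: L1-HIT | VC [29, 25, 23]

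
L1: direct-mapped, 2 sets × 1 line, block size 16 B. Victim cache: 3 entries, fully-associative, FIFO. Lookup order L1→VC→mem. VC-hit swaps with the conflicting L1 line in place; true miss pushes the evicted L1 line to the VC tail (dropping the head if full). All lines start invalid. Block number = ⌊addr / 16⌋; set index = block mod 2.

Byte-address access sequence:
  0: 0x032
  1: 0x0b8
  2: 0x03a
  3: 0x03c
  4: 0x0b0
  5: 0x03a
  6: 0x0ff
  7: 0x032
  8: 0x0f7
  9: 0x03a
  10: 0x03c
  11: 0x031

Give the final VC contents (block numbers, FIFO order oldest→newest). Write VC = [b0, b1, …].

VC = [11, 15]

#0 0x32→b3/s1 MISS; vc=[]
#1 0xb8→b11/s1 MISS; vc=[3]
#2 0x3a→b3/s1 VC-HIT; vc=[11]
#3 0x3c→b3/s1 L1-HIT; vc=[11]
#4 0xb0→b11/s1 VC-HIT; vc=[3]
#5 0x3a→b3/s1 VC-HIT; vc=[11]
#6 0xff→b15/s1 MISS; vc=[11,3]
#7 0x32→b3/s1 VC-HIT; vc=[11,15]
#8 0xf7→b15/s1 VC-HIT; vc=[11,3]
#9 0x3a→b3/s1 VC-HIT; vc=[11,15]
#10 0x3c→b3/s1 L1-HIT; vc=[11,15]
#11 0x31→b3/s1 L1-HIT; vc=[11,15]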